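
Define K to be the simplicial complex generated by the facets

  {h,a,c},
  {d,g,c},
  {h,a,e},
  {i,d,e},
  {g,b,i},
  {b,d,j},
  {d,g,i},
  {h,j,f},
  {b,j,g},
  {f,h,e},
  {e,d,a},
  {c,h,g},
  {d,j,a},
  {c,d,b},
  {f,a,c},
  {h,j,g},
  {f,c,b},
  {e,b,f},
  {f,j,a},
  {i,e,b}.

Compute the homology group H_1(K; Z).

H_1 = Z ⊕ Z/2.

Take the total order a < b < c < d < e < f < g < h < i < j on the vertex set. Then K (dimension 2) consists of the simplices:

  0-simplices (10): a, b, c, d, e, f, g, h, i, j
  1-simplices (30): ac, ad, ae, af, ah, aj, bc, bd, be, bf, bg, bi, bj, cd, cf, cg, ch, de, dg, di, dj, ef, eh, ei, fh, fj, gh, gi, gj, hj
  2-simplices (20): acf, ach, ade, adj, aeh, afj, bcd, bcf, bdj, bef, bei, bgi, bgj, cdg, cgh, dei, dgi, efh, fhj, ghj

Hence C_0 ≅ Z^10, C_1 ≅ Z^30, C_2 ≅ Z^20.

Boundary ∂_1: C_1 → C_0 maps an edge to its endpoints' difference, ∂[p,q] = q − p. For instance
  ∂ef = f − e.
This gives a 10×30 integer matrix of rank 9; reducing to Smith normal form yields diagonal entries (1,1,1,1,1,1,1,1,1).

Boundary ∂_2: C_2 → C_1 sends each 2-simplex [p,q,r] to [q,r] − [p,r] + [p,q]. For instance
  ∂afj = fj − aj + af,
  ∂fhj = hj − fj + fh.
This gives a 30×20 integer matrix of rank 20; reducing to Smith normal form yields diagonal entries (1,1,1,1,1,1,1,1,1,1,1,1,1,1,1,1,1,1,1,2).

Computing H_k = (kernel of ∂_k) / (image of ∂_{k+1}):

  H_1: rank ker ∂_1 − rank ∂_2 = (30 − 9) − 20 = 1, and ∂_2 has invariant factor 2 > 1, so H_1 ≅ Z ⊕ Z/2.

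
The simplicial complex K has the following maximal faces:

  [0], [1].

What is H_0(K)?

H_0 ≅ Z^2.

We work with the vertex ordering 0 < 1. The simplices of K, each written with vertices in increasing order, are:

  0-simplices (2): [0], [1]

Hence C_0 ≅ Z^2.

Now H_k = ker ∂_k / im ∂_{k+1}, so:

  H_0: rank C_0 − rank ∂_1 = 2 − 0 = 2, and there is no ∂_1, so H_0 ≅ Z^2.

(K is a triangulation of a set of 2 points.)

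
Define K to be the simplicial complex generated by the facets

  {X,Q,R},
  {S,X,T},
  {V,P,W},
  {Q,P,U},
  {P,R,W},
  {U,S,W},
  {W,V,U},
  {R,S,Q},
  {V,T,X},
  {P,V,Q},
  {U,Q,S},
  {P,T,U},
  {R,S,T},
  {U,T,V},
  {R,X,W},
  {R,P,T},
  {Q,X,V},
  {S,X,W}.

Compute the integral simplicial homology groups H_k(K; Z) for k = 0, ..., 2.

H_0 ≅ Z,  H_1 ≅ Z ⊕ Z_2,  H_2 = 0.

K has 9 vertices, 27 edges, 18 triangles.
rank ∂_0 = 0, rank ∂_1 = 8 ⇒ b_0 = 9 − 0 − 8 = 1; all invariant factors of ∂_1 are 1 so no torsion. So H_0 = Z.
rank ∂_1 = 8, rank ∂_2 = 18 ⇒ b_1 = 27 − 8 − 18 = 1; ∂_2 has invariant factor(s) [2] giving torsion. So H_1 = Z ⊕ Z_2.
rank ∂_2 = 18, rank ∂_3 = 0 ⇒ b_2 = 18 − 18 − 0 = 0. So H_2 = 0.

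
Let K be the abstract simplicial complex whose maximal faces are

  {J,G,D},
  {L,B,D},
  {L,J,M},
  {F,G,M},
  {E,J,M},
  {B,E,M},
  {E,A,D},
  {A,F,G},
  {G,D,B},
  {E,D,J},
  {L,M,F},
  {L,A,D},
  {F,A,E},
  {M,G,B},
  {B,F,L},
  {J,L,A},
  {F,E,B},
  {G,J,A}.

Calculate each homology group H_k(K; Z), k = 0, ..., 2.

H_0 = Z,  H_1 = Z ⊕ Z/2,  H_2 = 0.

Take the total order A < B < D < E < F < G < J < L < M on the vertex set. Then K (dimension 2) consists of the simplices:

  0-simplices (9): A, B, D, E, F, G, J, L, M
  1-simplices (27): AD, AE, AF, AG, AJ, AL, BD, BE, BF, BG, BL, BM, DE, DG, DJ, DL, EF, EJ, EM, FG, FL, FM, GJ, GM, JL, JM, LM
  2-simplices (18): ADE, ADL, AEF, AFG, AGJ, AJL, BDG, BDL, BEF, BEM, BFL, BGM, DEJ, DGJ, EJM, FGM, FLM, JLM

Hence C_0 ≅ Z^9, C_1 ≅ Z^27, C_2 ≅ Z^18.

The boundary map ∂_1: C_1 → C_0 maps an edge to its endpoints' difference, ∂[p,q] = q − p.
This gives a 9×27 integer matrix of rank 8; reducing to Smith normal form yields diagonal entries (1,1,1,1,1,1,1,1).

∂_2: C_2 → C_1 acts by ∂[p,q,r] = [q,r] − [p,r] + [p,q]. For instance
  ∂DGJ = GJ − DJ + DG,
  ∂ADE = DE − AE + AD.
As a 27×18 matrix over Z this has rank 18, with invariant factors (1,1,1,1,1,1,1,1,1,1,1,1,1,1,1,1,1,2).

Computing H_k = (kernel of ∂_k) / (image of ∂_{k+1}):

  H_0: rank C_0 − rank ∂_1 = 9 − 8 = 1, and the invariant factors of ∂_1 are all 1, so H_0 = Z.
  H_1: rank ker ∂_1 − rank ∂_2 = (27 − 8) − 18 = 1, and ∂_2 has invariant factor 2 > 1, so H_1 = Z ⊕ Z/2.
  H_2: rank ker ∂_2 − rank ∂_3 = (18 − 18) − 0 = 0, and there is no ∂_3, so H_2 = 0.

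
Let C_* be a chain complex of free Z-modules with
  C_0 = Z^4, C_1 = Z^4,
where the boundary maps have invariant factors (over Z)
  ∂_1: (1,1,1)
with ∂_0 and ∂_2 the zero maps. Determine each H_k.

H_0: b_0 = 4 − 0 − 3 = 1; torsion from ∂_1 factors > 1: none. So H_0 = Z.
H_1: b_1 = 4 − 3 − 0 = 1; torsion from ∂_2 factors > 1: none. So H_1 = Z.

H_0 = Z,  H_1 = Z.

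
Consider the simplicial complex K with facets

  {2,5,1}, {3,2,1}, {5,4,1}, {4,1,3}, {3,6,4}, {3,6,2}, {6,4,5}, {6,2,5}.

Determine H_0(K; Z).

Take the total order 1 < 2 < 3 < 4 < 5 < 6 on the vertex set. Then K (dimension 2) consists of the simplices:

  0-simplices (6): [1], [2], [3], [4], [5], [6]
  1-simplices (12): [1,2], [1,3], [1,4], [1,5], [2,3], [2,5], [2,6], [3,4], [3,6], [4,5], [4,6], [5,6]
  2-simplices (8): [1,2,3], [1,2,5], [1,3,4], [1,4,5], [2,3,6], [2,5,6], [3,4,6], [4,5,6]

so the chain groups are C_0 ≅ Z^6, C_1 ≅ Z^12, C_2 ≅ Z^8.

The boundary map ∂_1: C_1 → C_0 is given by ∂[p,q] = [q] − [p].
This gives a 6×12 integer matrix of rank 5; reducing to Smith normal form yields diagonal entries (1,1,1,1,1).

The boundary map ∂_2: C_2 → C_1 maps a triangle to the signed sum of its edges. For instance
  ∂[3,4,6] = [4,6] − [3,6] + [3,4],
  ∂[1,2,5] = [2,5] − [1,5] + [1,2].
This gives a 12×8 integer matrix of rank 7; reducing to Smith normal form yields diagonal entries (1,1,1,1,1,1,1).

From H_k ≅ ker(∂_k) / im(∂_{k+1}) we obtain:

  H_0: rank C_0 − rank ∂_1 = 6 − 5 = 1, and the invariant factors of ∂_1 are all 1, so H_0 ≅ Z.

H_0 ≅ Z.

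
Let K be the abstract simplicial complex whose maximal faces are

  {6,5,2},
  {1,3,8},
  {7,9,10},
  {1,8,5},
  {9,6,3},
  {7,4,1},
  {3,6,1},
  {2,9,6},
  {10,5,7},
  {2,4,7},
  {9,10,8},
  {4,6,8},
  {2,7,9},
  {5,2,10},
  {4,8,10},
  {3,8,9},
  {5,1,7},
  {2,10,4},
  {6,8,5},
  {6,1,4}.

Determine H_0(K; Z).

Order the vertices as 1 < 2 < 3 < 4 < 5 < 6 < 7 < 8 < 9 < 10. Listing each simplex with vertices in this order, K has dimension 2 with simplices:

  0-simplices (10): [1], [2], [3], [4], [5], [6], [7], [8], [9], [10]
  1-simplices (30): (30 of them)
  2-simplices (20): (20 of them)

so the chain groups are C_0 ≅ Z^10, C_1 ≅ Z^30, C_2 ≅ Z^20.

The boundary map ∂_1: C_1 → C_0 is given by ∂[p,q] = [q] − [p].
The resulting 10×30 matrix has rank 9, and its Smith normal form has invariant factors (1,1,1,1,1,1,1,1,1).

Boundary ∂_2: C_2 → C_1 sends each 2-simplex [p,q,r] to [q,r] − [p,r] + [p,q]. For instance
  ∂[4,6,8] = [6,8] − [4,8] + [4,6],
  ∂[1,3,6] = [3,6] − [1,6] + [1,3].
The 30×20 boundary matrix has rank 20 and Smith normal form diag(1,1,1,1,1,1,1,1,1,1,1,1,1,1,1,1,1,1,1,2).

From H_k ≅ ker(∂_k) / im(∂_{k+1}) we obtain:

  H_0: rank C_0 − rank ∂_1 = 10 − 9 = 1, and the invariant factors of ∂_1 are all 1, so H_0 ≅ Z.

(K is a triangulation of the Klein bottle.)

H_0 ≅ Z.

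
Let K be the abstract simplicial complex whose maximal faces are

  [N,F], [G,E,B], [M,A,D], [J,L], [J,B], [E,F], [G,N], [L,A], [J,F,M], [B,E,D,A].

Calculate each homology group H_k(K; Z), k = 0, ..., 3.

H_0 = Z,  H_1 = Z^4,  H_2 = 0,  H_3 = 0.

We work with the vertex ordering A < B < D < E < F < G < J < L < M < N. The simplices of K, each written with vertices in increasing order, are:

  0-simplices (10): A, B, D, E, F, G, J, L, M, N
  1-simplices (19): AB, AD, AE, AL, AM, BD, BE, BG, BJ, DE, DM, EF, EG, FJ, FM, FN, GN, JL, JM
  2-simplices (7): ABD, ABE, ADE, ADM, BDE, BEG, FJM
  3-simplices (1): ABDE

so the chain groups are C_0 ≅ Z^10, C_1 ≅ Z^19, C_2 ≅ Z^7, C_3 ≅ Z^1.

∂_1: C_1 → C_0 is given by ∂[p,q] = [q] − [p]. For instance
  ∂AD = D − A.
The 10×19 boundary matrix has rank 9 and Smith normal form diag(1,1,1,1,1,1,1,1,1).

∂_2: C_2 → C_1 maps a triangle to the signed sum of its edges. For instance
  ∂BDE = DE − BE + BD,
  ∂ADM = DM − AM + AD.
The resulting 19×7 matrix has rank 6, and its Smith normal form has invariant factors (1,1,1,1,1,1).

The boundary map ∂_3: C_3 → C_2 sends each 3-simplex σ to the alternating sum Σ_i (−1)^i (σ with its i-th vertex removed). For instance
  ∂ABDE = BDE − ADE + ABE − ABD.
This gives a 7×1 integer matrix of rank 1; reducing to Smith normal form yields diagonal entries (1).

From H_k ≅ ker(∂_k) / im(∂_{k+1}) we obtain:

  H_0: rank C_0 − rank ∂_1 = 10 − 9 = 1, and the invariant factors of ∂_1 are all 1, so H_0 = Z.
  H_1: rank ker ∂_1 − rank ∂_2 = (19 − 9) − 6 = 4, and the invariant factors of ∂_2 are all 1, so H_1 = Z^4.
  H_2: rank ker ∂_2 − rank ∂_3 = (7 − 6) − 1 = 0, and the invariant factors of ∂_3 are all 1, so H_2 = 0.
  H_3: rank ker ∂_3 − rank ∂_4 = (1 − 1) − 0 = 0, and there is no ∂_4, so H_3 = 0.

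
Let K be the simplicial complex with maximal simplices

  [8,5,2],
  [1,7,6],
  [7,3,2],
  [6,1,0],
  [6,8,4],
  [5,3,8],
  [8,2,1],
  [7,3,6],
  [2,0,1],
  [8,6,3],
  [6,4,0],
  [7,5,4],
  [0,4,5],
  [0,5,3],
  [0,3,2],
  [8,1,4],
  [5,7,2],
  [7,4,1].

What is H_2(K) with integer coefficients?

H_2 = 0.

Fix the vertex order 0 < 1 < 2 < 3 < 4 < 5 < 6 < 7 < 8 and write every simplex with vertices in increasing order. Then dim K = 2 and the simplices of K are:

  0-simplices (9): [0], [1], [2], [3], [4], [5], [6], [7], [8]
  1-simplices (27): (27 of them)
  2-simplices (18): [0,1,2], [0,1,6], [0,2,3], [0,3,5], [0,4,5], [0,4,6], [1,2,8], [1,4,7], [1,4,8], [1,6,7], [2,3,7], [2,5,7], [2,5,8], [3,5,8], [3,6,7], [3,6,8], [4,5,7], [4,6,8]

so the chain groups are C_0 ≅ Z^9, C_1 ≅ Z^27, C_2 ≅ Z^18.

∂_1: C_1 → C_0 maps an edge to its endpoints' difference, ∂[p,q] = q − p.
The 9×27 boundary matrix has rank 8 and Smith normal form diag(1,1,1,1,1,1,1,1).

Boundary ∂_2: C_2 → C_1 maps a triangle to the signed sum of its edges. For instance
  ∂[1,4,7] = [4,7] − [1,7] + [1,4],
  ∂[3,5,8] = [5,8] − [3,8] + [3,5].
This gives a 27×18 integer matrix of rank 18; reducing to Smith normal form yields diagonal entries (1,1,1,1,1,1,1,1,1,1,1,1,1,1,1,1,1,2).

From H_k ≅ ker(∂_k) / im(∂_{k+1}) we obtain:

  H_2: rank ker ∂_2 − rank ∂_3 = (18 − 18) − 0 = 0, and there is no ∂_3, so H_2 = 0.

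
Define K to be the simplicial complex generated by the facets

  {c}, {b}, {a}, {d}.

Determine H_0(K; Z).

K has 4 vertices.
rank ∂_0 = 0, rank ∂_1 = 0 ⇒ b_0 = 4 − 0 − 0 = 4. So H_0 = Z^4.

H_0 ≅ Z^4.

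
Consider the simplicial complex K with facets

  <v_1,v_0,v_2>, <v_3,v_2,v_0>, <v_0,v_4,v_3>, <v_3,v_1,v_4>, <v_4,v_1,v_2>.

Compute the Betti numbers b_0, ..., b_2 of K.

Order the vertices as v_0 < v_1 < v_2 < v_3 < v_4. Listing each simplex with vertices in this order, K has dimension 2 with simplices:

  0-simplices (5): [v_0], [v_1], [v_2], [v_3], [v_4]
  1-simplices (10): [v_0,v_1], [v_0,v_2], [v_0,v_3], [v_0,v_4], [v_1,v_2], [v_1,v_3], [v_1,v_4], [v_2,v_3], [v_2,v_4], [v_3,v_4]
  2-simplices (5): [v_0,v_1,v_2], [v_0,v_2,v_3], [v_0,v_3,v_4], [v_1,v_2,v_4], [v_1,v_3,v_4]

Hence C_0 ≅ Z^5, C_1 ≅ Z^10, C_2 ≅ Z^5.

∂_1: C_1 → C_0 maps an edge to its endpoints' difference, ∂[p,q] = q − p. For instance
  ∂[v_1,v_4] = [v_4] − [v_1].
The resulting 5×10 matrix has rank 4, and its Smith normal form has invariant factors (1,1,1,1).

The boundary map ∂_2: C_2 → C_1 acts by ∂[p,q,r] = [q,r] − [p,r] + [p,q]. For instance
  ∂[v_0,v_1,v_2] = [v_1,v_2] − [v_0,v_2] + [v_0,v_1],
  ∂[v_0,v_3,v_4] = [v_3,v_4] − [v_0,v_4] + [v_0,v_3].
The 10×5 boundary matrix has rank 5 and Smith normal form diag(1,1,1,1,1).

From H_k ≅ ker(∂_k) / im(∂_{k+1}) we obtain:

  H_0: rank C_0 − rank ∂_1 = 5 − 4 = 1, and the invariant factors of ∂_1 are all 1, so H_0 ≅ Z.
  H_1: rank ker ∂_1 − rank ∂_2 = (10 − 4) − 5 = 1, and the invariant factors of ∂_2 are all 1, so H_1 ≅ Z.
  H_2: rank ker ∂_2 − rank ∂_3 = (5 − 5) − 0 = 0, and there is no ∂_3, so H_2 ≅ 0.

(K is a triangulation of the Möbius band.)

Hence the Betti numbers are b_0 = 1, b_1 = 1, b_2 = 0.

b_0 = 1, b_1 = 1, b_2 = 0.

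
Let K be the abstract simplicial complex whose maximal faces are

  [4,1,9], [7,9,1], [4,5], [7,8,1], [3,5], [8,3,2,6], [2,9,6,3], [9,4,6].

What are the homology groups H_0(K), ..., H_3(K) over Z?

Take the total order 1 < 2 < 3 < 4 < 5 < 6 < 7 < 8 < 9 on the vertex set. Then K (dimension 3) consists of the simplices:

  0-simplices (9): [1], [2], [3], [4], [5], [6], [7], [8], [9]
  1-simplices (19): [1,4], [1,7], [1,8], [1,9], [2,3], [2,6], [2,8], [2,9], [3,5], [3,6], [3,8], [3,9], [4,5], [4,6], [4,9], [6,8], [6,9], [7,8], [7,9]
  2-simplices (11): [1,4,9], [1,7,8], [1,7,9], [2,3,6], [2,3,8], [2,3,9], [2,6,8], [2,6,9], [3,6,8], [3,6,9], [4,6,9]
  3-simplices (2): [2,3,6,8], [2,3,6,9]

so the chain groups are C_0 ≅ Z^9, C_1 ≅ Z^19, C_2 ≅ Z^11, C_3 ≅ Z^2.

The boundary map ∂_1: C_1 → C_0 sends each edge [p,q] (with p < q) to q − p. For instance
  ∂[1,4] = [4] − [1].
As a 9×19 matrix over Z this has rank 8, with invariant factors (1,1,1,1,1,1,1,1).

∂_2: C_2 → C_1 maps a triangle to the signed sum of its edges. For instance
  ∂[2,3,9] = [3,9] − [2,9] + [2,3],
  ∂[3,6,9] = [6,9] − [3,9] + [3,6].
The 19×11 boundary matrix has rank 9 and Smith normal form diag(1,1,1,1,1,1,1,1,1).

∂_3: C_3 → C_2 sends each 3-simplex σ to the alternating sum Σ_i (−1)^i (σ with its i-th vertex removed). For instance
  ∂[2,3,6,8] = [3,6,8] − [2,6,8] + [2,3,8] − [2,3,6],
  ∂[2,3,6,9] = [3,6,9] − [2,6,9] + [2,3,9] − [2,3,6].
As a 11×2 matrix over Z this has rank 2, with invariant factors (1,1).

Reading off H_k = ker ∂_k / im ∂_{k+1}:

  H_0: rank C_0 − rank ∂_1 = 9 − 8 = 1, and the invariant factors of ∂_1 are all 1, so H_0 ≅ Z.
  H_1: rank ker ∂_1 − rank ∂_2 = (19 − 8) − 9 = 2, and the invariant factors of ∂_2 are all 1, so H_1 ≅ Z^2.
  H_2: rank ker ∂_2 − rank ∂_3 = (11 − 9) − 2 = 0, and the invariant factors of ∂_3 are all 1, so H_2 ≅ 0.
  H_3: rank ker ∂_3 − rank ∂_4 = (2 − 2) − 0 = 0, and there is no ∂_4, so H_3 ≅ 0.

As a check, the Euler characteristic is 9 − 19 + 11 − 2 = -1, which agrees with 1 − 2 + 0 − 0 = -1.

H_0 ≅ Z,  H_1 ≅ Z^2,  H_2 = 0,  H_3 = 0.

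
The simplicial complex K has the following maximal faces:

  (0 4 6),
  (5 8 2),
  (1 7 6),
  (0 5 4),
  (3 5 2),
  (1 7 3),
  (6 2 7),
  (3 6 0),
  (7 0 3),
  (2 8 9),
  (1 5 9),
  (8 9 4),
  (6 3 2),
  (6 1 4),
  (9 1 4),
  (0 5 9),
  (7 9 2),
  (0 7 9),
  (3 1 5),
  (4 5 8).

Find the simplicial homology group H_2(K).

Take the total order 0 < 1 < 2 < 3 < 4 < 5 < 6 < 7 < 8 < 9 on the vertex set. Then K (dimension 2) consists of the simplices:

  0-simplices (10): [0], [1], [2], [3], [4], [5], [6], [7], [8], [9]
  1-simplices (30): (30 of them)
  2-simplices (20): (20 of them)

Hence C_0 ≅ Z^10, C_1 ≅ Z^30, C_2 ≅ Z^20.

∂_1: C_1 → C_0 maps an edge to its endpoints' difference, ∂[p,q] = q − p.
The 10×30 boundary matrix has rank 9 and Smith normal form diag(1,1,1,1,1,1,1,1,1).

The boundary map ∂_2: C_2 → C_1 sends each 2-simplex [p,q,r] to [q,r] − [p,r] + [p,q]. For instance
  ∂[2,3,6] = [3,6] − [2,6] + [2,3],
  ∂[0,4,6] = [4,6] − [0,6] + [0,4].
This gives a 30×20 integer matrix of rank 20; reducing to Smith normal form yields diagonal entries (1,1,1,1,1,1,1,1,1,1,1,1,1,1,1,1,1,1,1,2).

From H_k ≅ ker(∂_k) / im(∂_{k+1}) we obtain:

  H_2: rank ker ∂_2 − rank ∂_3 = (20 − 20) − 0 = 0, and there is no ∂_3, so H_2 = 0.

(K is a triangulation of the Klein bottle.)

H_2 ≅ 0.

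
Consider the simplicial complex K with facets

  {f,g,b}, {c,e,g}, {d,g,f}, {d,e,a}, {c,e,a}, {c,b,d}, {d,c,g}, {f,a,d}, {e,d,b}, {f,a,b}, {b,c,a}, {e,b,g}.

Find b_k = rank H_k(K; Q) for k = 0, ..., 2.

b_0 = 1, b_1 = 0, b_2 = 0.

We work with the vertex ordering a < b < c < d < e < f < g. The simplices of K, each written with vertices in increasing order, are:

  0-simplices (7): a, b, c, d, e, f, g
  1-simplices (18): ab, ac, ad, ae, af, bc, bd, be, bf, bg, cd, ce, cg, de, df, dg, eg, fg
  2-simplices (12): abc, abf, ace, ade, adf, bcd, bde, beg, bfg, cdg, ceg, dfg

Hence C_0 ≅ Z^7, C_1 ≅ Z^18, C_2 ≅ Z^12.

The boundary map ∂_1: C_1 → C_0 is given by ∂[p,q] = [q] − [p].
As a 7×18 matrix over Z this has rank 6, with invariant factors (1,1,1,1,1,1).

∂_2: C_2 → C_1 sends each 2-simplex [p,q,r] to [q,r] − [p,r] + [p,q]. For instance
  ∂adf = df − af + ad,
  ∂ade = de − ae + ad.
The 18×12 boundary matrix has rank 12 and Smith normal form diag(1,1,1,1,1,1,1,1,1,1,1,2).

Now H_k = ker ∂_k / im ∂_{k+1}, so:

  H_0: rank C_0 − rank ∂_1 = 7 − 6 = 1, and the invariant factors of ∂_1 are all 1, so H_0 ≅ Z.
  H_1: rank ker ∂_1 − rank ∂_2 = (18 − 6) − 12 = 0, and ∂_2 has invariant factor 2 > 1, so H_1 ≅ Z/2Z.
  H_2: rank ker ∂_2 − rank ∂_3 = (12 − 12) − 0 = 0, and there is no ∂_3, so H_2 ≅ 0.

Hence the Betti numbers are b_0 = 1, b_1 = 0, b_2 = 0.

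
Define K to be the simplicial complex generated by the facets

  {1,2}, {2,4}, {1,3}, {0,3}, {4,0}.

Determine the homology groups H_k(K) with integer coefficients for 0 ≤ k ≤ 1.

Take the total order 0 < 1 < 2 < 3 < 4 on the vertex set. Then K (dimension 1) consists of the simplices:

  0-simplices (5): [0], [1], [2], [3], [4]
  1-simplices (5): [0,3], [0,4], [1,2], [1,3], [2,4]

giving chain groups C_0 ≅ Z^5, C_1 ≅ Z^5.

The boundary map ∂_1: C_1 → C_0 maps an edge to its endpoints' difference, ∂[p,q] = q − p. For instance
  ∂[2,4] = [4] − [2].
The 5×5 boundary matrix has rank 4 and Smith normal form diag(1,1,1,1).

Reading off H_k = ker ∂_k / im ∂_{k+1}:

  H_0: rank C_0 − rank ∂_1 = 5 − 4 = 1, and the invariant factors of ∂_1 are all 1, so H_0 = Z.
  H_1: rank ker ∂_1 − rank ∂_2 = (5 − 4) − 0 = 1, and there is no ∂_2, so H_1 = Z.

As a check, the Euler characteristic is 5 − 5 = 0, which agrees with 1 − 1 = 0.
(K is a triangulation of the circle S^1.)

H_0 = Z,  H_1 = Z.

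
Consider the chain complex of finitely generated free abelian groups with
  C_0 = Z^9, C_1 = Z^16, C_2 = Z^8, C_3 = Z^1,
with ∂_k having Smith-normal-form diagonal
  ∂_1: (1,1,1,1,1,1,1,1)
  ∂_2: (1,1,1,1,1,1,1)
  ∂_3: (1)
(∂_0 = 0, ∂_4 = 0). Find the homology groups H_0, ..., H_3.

H_0: b_0 = 9 − 0 − 8 = 1; torsion from ∂_1 factors > 1: none. So H_0 ≅ Z.
H_1: b_1 = 16 − 8 − 7 = 1; torsion from ∂_2 factors > 1: none. So H_1 ≅ Z.
H_2: b_2 = 8 − 7 − 1 = 0; torsion from ∂_3 factors > 1: none. So H_2 ≅ 0.
H_3: b_3 = 1 − 1 − 0 = 0; torsion from ∂_4 factors > 1: none. So H_3 ≅ 0.

H_0 ≅ Z,  H_1 ≅ Z,  H_2 = 0,  H_3 = 0.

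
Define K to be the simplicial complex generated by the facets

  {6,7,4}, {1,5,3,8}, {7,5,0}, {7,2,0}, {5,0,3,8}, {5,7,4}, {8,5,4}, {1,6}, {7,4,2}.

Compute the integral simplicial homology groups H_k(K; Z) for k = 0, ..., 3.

H_0 ≅ Z,  H_1 ≅ Z,  H_2 = 0,  H_3 = 0.

Order the vertices as 0 < 1 < 2 < 3 < 4 < 5 < 6 < 7 < 8. Listing each simplex with vertices in this order, K has dimension 3 with simplices:

  0-simplices (9): [0], [1], [2], [3], [4], [5], [6], [7], [8]
  1-simplices (20): [0,2], [0,3], [0,5], [0,7], [0,8], [1,3], [1,5], [1,6], [1,8], [2,4], [2,7], [3,5], [3,8], [4,5], [4,6], [4,7], [4,8], [5,7], [5,8], [6,7]
  2-simplices (13): [0,2,7], [0,3,5], [0,3,8], [0,5,7], [0,5,8], [1,3,5], [1,3,8], [1,5,8], [2,4,7], [3,5,8], [4,5,7], [4,5,8], [4,6,7]
  3-simplices (2): [0,3,5,8], [1,3,5,8]

so the chain groups are C_0 ≅ Z^9, C_1 ≅ Z^20, C_2 ≅ Z^13, C_3 ≅ Z^2.

Boundary ∂_1: C_1 → C_0 is given by ∂[p,q] = [q] − [p]. For instance
  ∂[4,5] = [5] − [4].
This gives a 9×20 integer matrix of rank 8; reducing to Smith normal form yields diagonal entries (1,1,1,1,1,1,1,1).

The boundary map ∂_2: C_2 → C_1 maps a triangle to the signed sum of its edges. For instance
  ∂[0,3,8] = [3,8] − [0,8] + [0,3],
  ∂[4,5,8] = [5,8] − [4,8] + [4,5].
The 20×13 boundary matrix has rank 11 and Smith normal form diag(1,1,1,1,1,1,1,1,1,1,1).

∂_3: C_3 → C_2 sends each 3-simplex σ to the alternating sum Σ_i (−1)^i (σ with its i-th vertex removed). For instance
  ∂[1,3,5,8] = [3,5,8] − [1,5,8] + [1,3,8] − [1,3,5],
  ∂[0,3,5,8] = [3,5,8] − [0,5,8] + [0,3,8] − [0,3,5].
As a 13×2 matrix over Z this has rank 2, with invariant factors (1,1).

Now H_k = ker ∂_k / im ∂_{k+1}, so:

  H_0: rank C_0 − rank ∂_1 = 9 − 8 = 1, and the invariant factors of ∂_1 are all 1, so H_0 = Z.
  H_1: rank ker ∂_1 − rank ∂_2 = (20 − 8) − 11 = 1, and the invariant factors of ∂_2 are all 1, so H_1 = Z.
  H_2: rank ker ∂_2 − rank ∂_3 = (13 − 11) − 2 = 0, and the invariant factors of ∂_3 are all 1, so H_2 = 0.
  H_3: rank ker ∂_3 − rank ∂_4 = (2 − 2) − 0 = 0, and there is no ∂_4, so H_3 = 0.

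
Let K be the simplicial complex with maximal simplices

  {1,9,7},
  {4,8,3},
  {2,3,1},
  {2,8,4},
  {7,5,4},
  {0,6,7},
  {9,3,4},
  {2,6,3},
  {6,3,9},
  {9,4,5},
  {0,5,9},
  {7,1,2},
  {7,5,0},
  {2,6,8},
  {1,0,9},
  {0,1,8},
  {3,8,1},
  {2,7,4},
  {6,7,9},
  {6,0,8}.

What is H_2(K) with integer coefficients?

Order the vertices as 0 < 1 < 2 < 3 < 4 < 5 < 6 < 7 < 8 < 9. Listing each simplex with vertices in this order, K has dimension 2 with simplices:

  0-simplices (10): [0], [1], [2], [3], [4], [5], [6], [7], [8], [9]
  1-simplices (30): (30 of them)
  2-simplices (20): (20 of them)

Hence C_0 ≅ Z^10, C_1 ≅ Z^30, C_2 ≅ Z^20.

Boundary ∂_1: C_1 → C_0 sends each edge [p,q] (with p < q) to q − p. For instance
  ∂[1,2] = [2] − [1].
This gives a 10×30 integer matrix of rank 9; reducing to Smith normal form yields diagonal entries (1,1,1,1,1,1,1,1,1).

Boundary ∂_2: C_2 → C_1 acts by ∂[p,q,r] = [q,r] − [p,r] + [p,q]. For instance
  ∂[0,1,9] = [1,9] − [0,9] + [0,1],
  ∂[1,2,3] = [2,3] − [1,3] + [1,2].
As a 30×20 matrix over Z this has rank 20, with invariant factors (1,1,1,1,1,1,1,1,1,1,1,1,1,1,1,1,1,1,1,2).

Now H_k = ker ∂_k / im ∂_{k+1}, so:

  H_2: rank ker ∂_2 − rank ∂_3 = (20 − 20) − 0 = 0, and there is no ∂_3, so H_2 = 0.

H_2 ≅ 0.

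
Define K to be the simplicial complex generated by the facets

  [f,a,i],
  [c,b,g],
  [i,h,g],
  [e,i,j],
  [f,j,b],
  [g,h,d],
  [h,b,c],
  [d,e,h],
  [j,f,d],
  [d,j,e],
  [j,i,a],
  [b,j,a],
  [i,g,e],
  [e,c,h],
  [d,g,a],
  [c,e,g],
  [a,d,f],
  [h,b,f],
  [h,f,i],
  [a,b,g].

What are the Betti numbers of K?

b_0 = 1, b_1 = 1, b_2 = 0.

K has 10 vertices, 30 edges, 20 triangles.
rank ∂_0 = 0, rank ∂_1 = 9 ⇒ b_0 = 10 − 0 − 9 = 1; all invariant factors of ∂_1 are 1 so no torsion. So H_0 = Z.
rank ∂_1 = 9, rank ∂_2 = 20 ⇒ b_1 = 30 − 9 − 20 = 1; ∂_2 has invariant factor(s) [2] giving torsion. So H_1 = Z ⊕ Z/2Z.
rank ∂_2 = 20, rank ∂_3 = 0 ⇒ b_2 = 20 − 20 − 0 = 0. So H_2 = 0.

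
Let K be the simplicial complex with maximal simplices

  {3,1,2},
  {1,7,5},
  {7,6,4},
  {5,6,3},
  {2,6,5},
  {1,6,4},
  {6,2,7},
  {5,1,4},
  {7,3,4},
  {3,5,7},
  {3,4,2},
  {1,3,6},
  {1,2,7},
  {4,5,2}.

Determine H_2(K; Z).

H_2 = Z.

K has 7 vertices, 21 edges, 14 triangles.
rank ∂_2 = 13, rank ∂_3 = 0 ⇒ b_2 = 14 − 13 − 0 = 1. So H_2 ≅ Z.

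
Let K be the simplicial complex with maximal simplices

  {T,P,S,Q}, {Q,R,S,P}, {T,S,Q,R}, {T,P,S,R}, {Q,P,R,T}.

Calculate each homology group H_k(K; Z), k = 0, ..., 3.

Order the vertices as P < Q < R < S < T. Listing each simplex with vertices in this order, K has dimension 3 with simplices:

  0-simplices (5): P, Q, R, S, T
  1-simplices (10): PQ, PR, PS, PT, QR, QS, QT, RS, RT, ST
  2-simplices (10): PQR, PQS, PQT, PRS, PRT, PST, QRS, QRT, QST, RST
  3-simplices (5): PQRS, PQRT, PQST, PRST, QRST

giving chain groups C_0 ≅ Z^5, C_1 ≅ Z^10, C_2 ≅ Z^10, C_3 ≅ Z^5.

Boundary ∂_1: C_1 → C_0 is given by ∂[p,q] = [q] − [p].
The resulting 5×10 matrix has rank 4, and its Smith normal form has invariant factors (1,1,1,1).

∂_2: C_2 → C_1 maps a triangle to the signed sum of its edges. For instance
  ∂QST = ST − QT + QS,
  ∂PQR = QR − PR + PQ.
The resulting 10×10 matrix has rank 6, and its Smith normal form has invariant factors (1,1,1,1,1,1).

∂_3: C_3 → C_2 sends each 3-simplex σ to the alternating sum Σ_i (−1)^i (σ with its i-th vertex removed). For instance
  ∂PRST = RST − PST + PRT − PRS,
  ∂PQRS = QRS − PRS + PQS − PQR.
The resulting 10×5 matrix has rank 4, and its Smith normal form has invariant factors (1,1,1,1).

Computing H_k = (kernel of ∂_k) / (image of ∂_{k+1}):

  H_0: rank C_0 − rank ∂_1 = 5 − 4 = 1, and the invariant factors of ∂_1 are all 1, so H_0 ≅ Z.
  H_1: rank ker ∂_1 − rank ∂_2 = (10 − 4) − 6 = 0, and the invariant factors of ∂_2 are all 1, so H_1 ≅ 0.
  H_2: rank ker ∂_2 − rank ∂_3 = (10 − 6) − 4 = 0, and the invariant factors of ∂_3 are all 1, so H_2 ≅ 0.
  H_3: rank ker ∂_3 − rank ∂_4 = (5 − 4) − 0 = 1, and there is no ∂_4, so H_3 ≅ Z.

H_0 = Z,  H_1 = 0,  H_2 = 0,  H_3 = Z.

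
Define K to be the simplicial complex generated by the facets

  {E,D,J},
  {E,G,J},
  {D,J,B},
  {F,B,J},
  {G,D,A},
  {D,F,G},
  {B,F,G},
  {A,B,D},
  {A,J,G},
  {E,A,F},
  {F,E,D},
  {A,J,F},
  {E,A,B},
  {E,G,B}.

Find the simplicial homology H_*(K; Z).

H_0 ≅ Z,  H_1 ≅ Z^2,  H_2 ≅ Z.

We work with the vertex ordering A < B < D < E < F < G < J. The simplices of K, each written with vertices in increasing order, are:

  0-simplices (7): A, B, D, E, F, G, J
  1-simplices (21): AB, AD, AE, AF, AG, AJ, BD, BE, BF, BG, BJ, DE, DF, DG, DJ, EF, EG, EJ, FG, FJ, GJ
  2-simplices (14): ABD, ABE, ADG, AEF, AFJ, AGJ, BDJ, BEG, BFG, BFJ, DEF, DEJ, DFG, EGJ

giving chain groups C_0 ≅ Z^7, C_1 ≅ Z^21, C_2 ≅ Z^14.

Boundary ∂_1: C_1 → C_0 sends each edge [p,q] (with p < q) to q − p.
This gives a 7×21 integer matrix of rank 6; reducing to Smith normal form yields diagonal entries (1,1,1,1,1,1).

∂_2: C_2 → C_1 acts by ∂[p,q,r] = [q,r] − [p,r] + [p,q]. For instance
  ∂BFG = FG − BG + BF,
  ∂DEF = EF − DF + DE.
The resulting 21×14 matrix has rank 13, and its Smith normal form has invariant factors (1,1,1,1,1,1,1,1,1,1,1,1,1).

Now H_k = ker ∂_k / im ∂_{k+1}, so:

  H_0: rank C_0 − rank ∂_1 = 7 − 6 = 1, and the invariant factors of ∂_1 are all 1, so H_0 = Z.
  H_1: rank ker ∂_1 − rank ∂_2 = (21 − 6) − 13 = 2, and the invariant factors of ∂_2 are all 1, so H_1 = Z^2.
  H_2: rank ker ∂_2 − rank ∂_3 = (14 − 13) − 0 = 1, and there is no ∂_3, so H_2 = Z.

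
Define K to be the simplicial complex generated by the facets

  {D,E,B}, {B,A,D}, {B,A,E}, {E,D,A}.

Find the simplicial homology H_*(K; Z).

H_0 = Z,  H_1 = 0,  H_2 = Z.

K has 4 vertices, 6 edges, 4 triangles.
rank ∂_0 = 0, rank ∂_1 = 3 ⇒ b_0 = 4 − 0 − 3 = 1; all invariant factors of ∂_1 are 1 so no torsion. So H_0 = Z.
rank ∂_1 = 3, rank ∂_2 = 3 ⇒ b_1 = 6 − 3 − 3 = 0; all invariant factors of ∂_2 are 1 so no torsion. So H_1 = 0.
rank ∂_2 = 3, rank ∂_3 = 0 ⇒ b_2 = 4 − 3 − 0 = 1. So H_2 = Z.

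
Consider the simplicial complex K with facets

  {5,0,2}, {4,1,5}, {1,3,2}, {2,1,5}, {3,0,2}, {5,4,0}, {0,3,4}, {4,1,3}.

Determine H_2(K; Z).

H_2 = Z.

Take the total order 0 < 1 < 2 < 3 < 4 < 5 on the vertex set. Then K (dimension 2) consists of the simplices:

  0-simplices (6): [0], [1], [2], [3], [4], [5]
  1-simplices (12): [0,2], [0,3], [0,4], [0,5], [1,2], [1,3], [1,4], [1,5], [2,3], [2,5], [3,4], [4,5]
  2-simplices (8): [0,2,3], [0,2,5], [0,3,4], [0,4,5], [1,2,3], [1,2,5], [1,3,4], [1,4,5]

so the chain groups are C_0 ≅ Z^6, C_1 ≅ Z^12, C_2 ≅ Z^8.

The boundary map ∂_1: C_1 → C_0 sends each edge [p,q] (with p < q) to q − p.
The 6×12 boundary matrix has rank 5 and Smith normal form diag(1,1,1,1,1).

∂_2: C_2 → C_1 acts by ∂[p,q,r] = [q,r] − [p,r] + [p,q]. For instance
  ∂[0,3,4] = [3,4] − [0,4] + [0,3],
  ∂[1,2,3] = [2,3] − [1,3] + [1,2].
This gives a 12×8 integer matrix of rank 7; reducing to Smith normal form yields diagonal entries (1,1,1,1,1,1,1).

Reading off H_k = ker ∂_k / im ∂_{k+1}:

  H_2: rank ker ∂_2 − rank ∂_3 = (8 − 7) − 0 = 1, and there is no ∂_3, so H_2 ≅ Z.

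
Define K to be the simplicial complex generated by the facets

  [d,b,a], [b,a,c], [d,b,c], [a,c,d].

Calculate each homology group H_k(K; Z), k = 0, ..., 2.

H_0 = Z,  H_1 = 0,  H_2 = Z.

We work with the vertex ordering a < b < c < d. The simplices of K, each written with vertices in increasing order, are:

  0-simplices (4): a, b, c, d
  1-simplices (6): ab, ac, ad, bc, bd, cd
  2-simplices (4): abc, abd, acd, bcd

so the chain groups are C_0 ≅ Z^4, C_1 ≅ Z^6, C_2 ≅ Z^4.

The boundary map ∂_1: C_1 → C_0 sends each edge [p,q] (with p < q) to q − p. For instance
  ∂cd = d − c.
This gives a 4×6 integer matrix of rank 3; reducing to Smith normal form yields diagonal entries (1,1,1).

∂_2: C_2 → C_1 acts by ∂[p,q,r] = [q,r] − [p,r] + [p,q]. For instance
  ∂abc = bc − ac + ab,
  ∂bcd = cd − bd + bc.
The resulting 6×4 matrix has rank 3, and its Smith normal form has invariant factors (1,1,1).

Computing H_k = (kernel of ∂_k) / (image of ∂_{k+1}):

  H_0: rank C_0 − rank ∂_1 = 4 − 3 = 1, and the invariant factors of ∂_1 are all 1, so H_0 = Z.
  H_1: rank ker ∂_1 − rank ∂_2 = (6 − 3) − 3 = 0, and the invariant factors of ∂_2 are all 1, so H_1 = 0.
  H_2: rank ker ∂_2 − rank ∂_3 = (4 − 3) − 0 = 1, and there is no ∂_3, so H_2 = Z.

As a check, the Euler characteristic is 4 − 6 + 4 = 2, which agrees with 1 − 0 + 1 = 2.
(K is a triangulation of the 2-sphere S^2.)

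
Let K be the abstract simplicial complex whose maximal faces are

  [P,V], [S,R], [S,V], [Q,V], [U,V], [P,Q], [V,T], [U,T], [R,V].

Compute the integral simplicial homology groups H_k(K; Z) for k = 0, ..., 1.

We work with the vertex ordering P < Q < R < S < T < U < V. The simplices of K, each written with vertices in increasing order, are:

  0-simplices (7): P, Q, R, S, T, U, V
  1-simplices (9): PQ, PV, QV, RS, RV, SV, TU, TV, UV

Hence C_0 ≅ Z^7, C_1 ≅ Z^9.

Boundary ∂_1: C_1 → C_0 maps an edge to its endpoints' difference, ∂[p,q] = q − p. For instance
  ∂PV = V − P.
The 7×9 boundary matrix has rank 6 and Smith normal form diag(1,1,1,1,1,1).

Now H_k = ker ∂_k / im ∂_{k+1}, so:

  H_0: rank C_0 − rank ∂_1 = 7 − 6 = 1, and the invariant factors of ∂_1 are all 1, so H_0 ≅ Z.
  H_1: rank ker ∂_1 − rank ∂_2 = (9 − 6) − 0 = 3, and there is no ∂_2, so H_1 ≅ Z^3.

As a check, the Euler characteristic is 7 − 9 = -2, which agrees with 1 − 3 = -2.

H_0 ≅ Z,  H_1 ≅ Z^3.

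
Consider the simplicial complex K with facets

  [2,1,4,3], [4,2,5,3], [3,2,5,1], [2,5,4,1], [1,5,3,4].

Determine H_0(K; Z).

H_0 ≅ Z.

Order the vertices as 1 < 2 < 3 < 4 < 5. Listing each simplex with vertices in this order, K has dimension 3 with simplices:

  0-simplices (5): [1], [2], [3], [4], [5]
  1-simplices (10): [1,2], [1,3], [1,4], [1,5], [2,3], [2,4], [2,5], [3,4], [3,5], [4,5]
  2-simplices (10): [1,2,3], [1,2,4], [1,2,5], [1,3,4], [1,3,5], [1,4,5], [2,3,4], [2,3,5], [2,4,5], [3,4,5]
  3-simplices (5): [1,2,3,4], [1,2,3,5], [1,2,4,5], [1,3,4,5], [2,3,4,5]

giving chain groups C_0 ≅ Z^5, C_1 ≅ Z^10, C_2 ≅ Z^10, C_3 ≅ Z^5.

The boundary map ∂_1: C_1 → C_0 is given by ∂[p,q] = [q] − [p]. For instance
  ∂[2,5] = [5] − [2].
The 5×10 boundary matrix has rank 4 and Smith normal form diag(1,1,1,1).

The boundary map ∂_2: C_2 → C_1 sends each 2-simplex [p,q,r] to [q,r] − [p,r] + [p,q]. For instance
  ∂[2,4,5] = [4,5] − [2,5] + [2,4],
  ∂[3,4,5] = [4,5] − [3,5] + [3,4].
As a 10×10 matrix over Z this has rank 6, with invariant factors (1,1,1,1,1,1).

∂_3: C_3 → C_2 sends each 3-simplex σ to the alternating sum Σ_i (−1)^i (σ with its i-th vertex removed). For instance
  ∂[1,2,3,5] = [2,3,5] − [1,3,5] + [1,2,5] − [1,2,3],
  ∂[1,2,4,5] = [2,4,5] − [1,4,5] + [1,2,5] − [1,2,4].
As a 10×5 matrix over Z this has rank 4, with invariant factors (1,1,1,1).

From H_k ≅ ker(∂_k) / im(∂_{k+1}) we obtain:

  H_0: rank C_0 − rank ∂_1 = 5 − 4 = 1, and the invariant factors of ∂_1 are all 1, so H_0 ≅ Z.

(K is a triangulation of the 3-sphere S^3.)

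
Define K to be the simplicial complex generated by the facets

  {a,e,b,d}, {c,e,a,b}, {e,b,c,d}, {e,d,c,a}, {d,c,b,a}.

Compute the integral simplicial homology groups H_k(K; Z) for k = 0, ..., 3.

Fix the vertex order a < b < c < d < e and write every simplex with vertices in increasing order. Then dim K = 3 and the simplices of K are:

  0-simplices (5): a, b, c, d, e
  1-simplices (10): ab, ac, ad, ae, bc, bd, be, cd, ce, de
  2-simplices (10): abc, abd, abe, acd, ace, ade, bcd, bce, bde, cde
  3-simplices (5): abcd, abce, abde, acde, bcde

so the chain groups are C_0 ≅ Z^5, C_1 ≅ Z^10, C_2 ≅ Z^10, C_3 ≅ Z^5.

∂_1: C_1 → C_0 sends each edge [p,q] (with p < q) to q − p. For instance
  ∂ad = d − a.
This gives a 5×10 integer matrix of rank 4; reducing to Smith normal form yields diagonal entries (1,1,1,1).

The boundary map ∂_2: C_2 → C_1 sends each 2-simplex [p,q,r] to [q,r] − [p,r] + [p,q]. For instance
  ∂ade = de − ae + ad,
  ∂acd = cd − ad + ac.
This gives a 10×10 integer matrix of rank 6; reducing to Smith normal form yields diagonal entries (1,1,1,1,1,1).

∂_3: C_3 → C_2 sends each 3-simplex σ to the alternating sum Σ_i (−1)^i (σ with its i-th vertex removed). For instance
  ∂acde = cde − ade + ace − acd,
  ∂bcde = cde − bde + bce − bcd.
The 10×5 boundary matrix has rank 4 and Smith normal form diag(1,1,1,1).

From H_k ≅ ker(∂_k) / im(∂_{k+1}) we obtain:

  H_0: rank C_0 − rank ∂_1 = 5 − 4 = 1, and the invariant factors of ∂_1 are all 1, so H_0 ≅ Z.
  H_1: rank ker ∂_1 − rank ∂_2 = (10 − 4) − 6 = 0, and the invariant factors of ∂_2 are all 1, so H_1 ≅ 0.
  H_2: rank ker ∂_2 − rank ∂_3 = (10 − 6) − 4 = 0, and the invariant factors of ∂_3 are all 1, so H_2 ≅ 0.
  H_3: rank ker ∂_3 − rank ∂_4 = (5 − 4) − 0 = 1, and there is no ∂_4, so H_3 ≅ Z.

As a check, the Euler characteristic is 5 − 10 + 10 − 5 = 0, which agrees with 1 − 0 + 0 − 1 = 0.

H_0 = Z,  H_1 = 0,  H_2 = 0,  H_3 = Z.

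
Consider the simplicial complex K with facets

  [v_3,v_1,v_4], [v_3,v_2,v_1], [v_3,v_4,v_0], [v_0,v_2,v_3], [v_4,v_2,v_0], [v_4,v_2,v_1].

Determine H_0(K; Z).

H_0 ≅ Z.

We work with the vertex ordering v_0 < v_1 < v_2 < v_3 < v_4. The simplices of K, each written with vertices in increasing order, are:

  0-simplices (5): [v_0], [v_1], [v_2], [v_3], [v_4]
  1-simplices (9): [v_0,v_2], [v_0,v_3], [v_0,v_4], [v_1,v_2], [v_1,v_3], [v_1,v_4], [v_2,v_3], [v_2,v_4], [v_3,v_4]
  2-simplices (6): [v_0,v_2,v_3], [v_0,v_2,v_4], [v_0,v_3,v_4], [v_1,v_2,v_3], [v_1,v_2,v_4], [v_1,v_3,v_4]

Hence C_0 ≅ Z^5, C_1 ≅ Z^9, C_2 ≅ Z^6.

∂_1: C_1 → C_0 maps an edge to its endpoints' difference, ∂[p,q] = q − p.
As a 5×9 matrix over Z this has rank 4, with invariant factors (1,1,1,1).

Boundary ∂_2: C_2 → C_1 sends each 2-simplex [p,q,r] to [q,r] − [p,r] + [p,q]. For instance
  ∂[v_0,v_3,v_4] = [v_3,v_4] − [v_0,v_4] + [v_0,v_3],
  ∂[v_0,v_2,v_4] = [v_2,v_4] − [v_0,v_4] + [v_0,v_2].
The 9×6 boundary matrix has rank 5 and Smith normal form diag(1,1,1,1,1).

Computing H_k = (kernel of ∂_k) / (image of ∂_{k+1}):

  H_0: rank C_0 − rank ∂_1 = 5 − 4 = 1, and the invariant factors of ∂_1 are all 1, so H_0 ≅ Z.

(K is a triangulation of the 2-sphere S^2.)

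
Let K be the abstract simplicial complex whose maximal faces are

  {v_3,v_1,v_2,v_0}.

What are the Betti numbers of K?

b_0 = 1, b_1 = 0, b_2 = 0, b_3 = 0.

We work with the vertex ordering v_0 < v_1 < v_2 < v_3. The simplices of K, each written with vertices in increasing order, are:

  0-simplices (4): [v_0], [v_1], [v_2], [v_3]
  1-simplices (6): [v_0,v_1], [v_0,v_2], [v_0,v_3], [v_1,v_2], [v_1,v_3], [v_2,v_3]
  2-simplices (4): [v_0,v_1,v_2], [v_0,v_1,v_3], [v_0,v_2,v_3], [v_1,v_2,v_3]
  3-simplices (1): [v_0,v_1,v_2,v_3]

Hence C_0 ≅ Z^4, C_1 ≅ Z^6, C_2 ≅ Z^4, C_3 ≅ Z^1.

∂_1: C_1 → C_0 maps an edge to its endpoints' difference, ∂[p,q] = q − p.
This gives a 4×6 integer matrix of rank 3; reducing to Smith normal form yields diagonal entries (1,1,1).

∂_2: C_2 → C_1 acts by ∂[p,q,r] = [q,r] − [p,r] + [p,q]. For instance
  ∂[v_0,v_2,v_3] = [v_2,v_3] − [v_0,v_3] + [v_0,v_2],
  ∂[v_1,v_2,v_3] = [v_2,v_3] − [v_1,v_3] + [v_1,v_2].
The 6×4 boundary matrix has rank 3 and Smith normal form diag(1,1,1).

∂_3: C_3 → C_2 sends each 3-simplex σ to the alternating sum Σ_i (−1)^i (σ with its i-th vertex removed). For instance
  ∂[v_0,v_1,v_2,v_3] = [v_1,v_2,v_3] − [v_0,v_2,v_3] + [v_0,v_1,v_3] − [v_0,v_1,v_2].
The 4×1 boundary matrix has rank 1 and Smith normal form diag(1).

Now H_k = ker ∂_k / im ∂_{k+1}, so:

  H_0: rank C_0 − rank ∂_1 = 4 − 3 = 1, and the invariant factors of ∂_1 are all 1, so H_0 ≅ Z.
  H_1: rank ker ∂_1 − rank ∂_2 = (6 − 3) − 3 = 0, and the invariant factors of ∂_2 are all 1, so H_1 ≅ 0.
  H_2: rank ker ∂_2 − rank ∂_3 = (4 − 3) − 1 = 0, and the invariant factors of ∂_3 are all 1, so H_2 ≅ 0.
  H_3: rank ker ∂_3 − rank ∂_4 = (1 − 1) − 0 = 0, and there is no ∂_4, so H_3 ≅ 0.

As a check, the Euler characteristic is 4 − 6 + 4 − 1 = 1, which agrees with 1 − 0 + 0 − 0 = 1.
(K is a triangulation of the 3-simplex.)

Hence the Betti numbers are b_0 = 1, b_1 = 0, b_2 = 0, b_3 = 0.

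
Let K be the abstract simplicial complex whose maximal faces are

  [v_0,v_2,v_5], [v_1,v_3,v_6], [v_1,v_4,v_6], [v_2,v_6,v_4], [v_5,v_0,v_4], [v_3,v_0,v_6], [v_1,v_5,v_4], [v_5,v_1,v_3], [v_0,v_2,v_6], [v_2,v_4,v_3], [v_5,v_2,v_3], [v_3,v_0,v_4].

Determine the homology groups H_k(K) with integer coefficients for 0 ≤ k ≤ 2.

We work with the vertex ordering v_0 < v_1 < v_2 < v_3 < v_4 < v_5 < v_6. The simplices of K, each written with vertices in increasing order, are:

  0-simplices (7): [v_0], [v_1], [v_2], [v_3], [v_4], [v_5], [v_6]
  1-simplices (18): (18 of them)
  2-simplices (12): (12 of them)

so the chain groups are C_0 ≅ Z^7, C_1 ≅ Z^18, C_2 ≅ Z^12.

∂_1: C_1 → C_0 sends each edge [p,q] (with p < q) to q − p. For instance
  ∂[v_0,v_5] = [v_5] − [v_0].
This gives a 7×18 integer matrix of rank 6; reducing to Smith normal form yields diagonal entries (1,1,1,1,1,1).

Boundary ∂_2: C_2 → C_1 sends each 2-simplex [p,q,r] to [q,r] − [p,r] + [p,q]. For instance
  ∂[v_0,v_4,v_5] = [v_4,v_5] − [v_0,v_5] + [v_0,v_4],
  ∂[v_2,v_3,v_4] = [v_3,v_4] − [v_2,v_4] + [v_2,v_3].
As a 18×12 matrix over Z this has rank 12, with invariant factors (1,1,1,1,1,1,1,1,1,1,1,2).

Computing H_k = (kernel of ∂_k) / (image of ∂_{k+1}):

  H_0: rank C_0 − rank ∂_1 = 7 − 6 = 1, and the invariant factors of ∂_1 are all 1, so H_0 ≅ Z.
  H_1: rank ker ∂_1 − rank ∂_2 = (18 − 6) − 12 = 0, and ∂_2 has invariant factor 2 > 1, so H_1 ≅ Z/2Z.
  H_2: rank ker ∂_2 − rank ∂_3 = (12 − 12) − 0 = 0, and there is no ∂_3, so H_2 ≅ 0.

H_0 ≅ Z,  H_1 ≅ Z/2Z,  H_2 = 0.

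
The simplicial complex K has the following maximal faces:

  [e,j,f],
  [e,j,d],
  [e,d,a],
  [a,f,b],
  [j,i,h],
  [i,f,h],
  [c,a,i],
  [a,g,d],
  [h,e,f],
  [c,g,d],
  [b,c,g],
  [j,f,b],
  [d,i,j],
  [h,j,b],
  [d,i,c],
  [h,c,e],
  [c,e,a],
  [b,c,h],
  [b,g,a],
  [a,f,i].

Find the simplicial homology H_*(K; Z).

H_0 = Z,  H_1 = Z ⊕ Z/2,  H_2 = 0.

Fix the vertex order a < b < c < d < e < f < g < h < i < j and write every simplex with vertices in increasing order. Then dim K = 2 and the simplices of K are:

  0-simplices (10): a, b, c, d, e, f, g, h, i, j
  1-simplices (30): ab, ac, ad, ae, af, ag, ai, bc, bf, bg, bh, bj, cd, ce, cg, ch, ci, de, dg, di, dj, ef, eh, ej, fh, fi, fj, hi, hj, ij
  2-simplices (20): abf, abg, ace, aci, ade, adg, afi, bcg, bch, bfj, bhj, cdg, cdi, ceh, dej, dij, efh, efj, fhi, hij

Hence C_0 ≅ Z^10, C_1 ≅ Z^30, C_2 ≅ Z^20.

The boundary map ∂_1: C_1 → C_0 sends each edge [p,q] (with p < q) to q − p. For instance
  ∂ce = e − c.
The 10×30 boundary matrix has rank 9 and Smith normal form diag(1,1,1,1,1,1,1,1,1).

The boundary map ∂_2: C_2 → C_1 acts by ∂[p,q,r] = [q,r] − [p,r] + [p,q]. For instance
  ∂efh = fh − eh + ef,
  ∂bhj = hj − bj + bh.
This gives a 30×20 integer matrix of rank 20; reducing to Smith normal form yields diagonal entries (1,1,1,1,1,1,1,1,1,1,1,1,1,1,1,1,1,1,1,2).

Reading off H_k = ker ∂_k / im ∂_{k+1}:

  H_0: rank C_0 − rank ∂_1 = 10 − 9 = 1, and the invariant factors of ∂_1 are all 1, so H_0 ≅ Z.
  H_1: rank ker ∂_1 − rank ∂_2 = (30 − 9) − 20 = 1, and ∂_2 has invariant factor 2 > 1, so H_1 ≅ Z ⊕ Z/2.
  H_2: rank ker ∂_2 − rank ∂_3 = (20 − 20) − 0 = 0, and there is no ∂_3, so H_2 ≅ 0.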